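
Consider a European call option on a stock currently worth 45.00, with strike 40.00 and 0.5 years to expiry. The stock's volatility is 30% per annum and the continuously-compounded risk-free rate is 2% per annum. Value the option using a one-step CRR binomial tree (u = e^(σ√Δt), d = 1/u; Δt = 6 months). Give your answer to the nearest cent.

7.29

CRR parameters: u = e^(σ√Δt) = e^(0.3·√0.5) = 1.2363, d = 1/u = 0.8089
Per-period rate: rΔt = 0.02·0.5 = 0.01, so R = e^0.01 = 1.0101
Risk-neutral probability p = (e^0.01 − 0.8089)/(1.2363 − 0.8089) = 0.2012/0.4275 = 0.4707
Terminal stock prices: S_u = 55.63, S_d = 36.4
Terminal payoffs (S − K): max(15.63, 0) = 15.63, max(-3.601, 0) = 0
Node 0 (S = 45): V_0 = e^(−0.01)·[0.4707·15.6340 + 0.5293·0.0000] = 7.2853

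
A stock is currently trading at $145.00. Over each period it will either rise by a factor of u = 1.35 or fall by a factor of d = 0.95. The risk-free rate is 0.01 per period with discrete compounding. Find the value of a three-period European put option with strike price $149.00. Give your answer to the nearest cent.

$14.71

Risk-neutral probability p = (1 + 0.01 − 0.95)/(1.35 − 0.95) = 0.0600/0.4000 = 0.1500
Terminal stock prices: S_uuu = 356.8, S_uud = 251, S_udd = 176.7, S_ddd = 124.3
Terminal payoffs (K − S): max(-207.8, 0) = 0, max(-102, 0) = 0, max(-27.66, 0) = 0, max(24.68, 0) = 24.68
Node uu (S = 264.3): V_uu = 1/1.01·[0.1500·0.0000 + 0.8500·0.0000] = 0.0000
Node ud (S = 186): V_ud = 1/1.01·[0.1500·0.0000 + 0.8500·0.0000] = 0.0000
Node dd (S = 130.9): V_dd = 1/1.01·[0.1500·0.0000 + 0.8500·24.6806] = 20.7708
Node u (S = 195.8): V_u = 1/1.01·[0.1500·0.0000 + 0.8500·0.0000] = 0.0000
Node d (S = 137.8): V_d = 1/1.01·[0.1500·0.0000 + 0.8500·20.7708] = 17.4804
Node 0 (S = 145): V_0 = 1/1.01·[0.1500·0.0000 + 0.8500·17.4804] = 14.7112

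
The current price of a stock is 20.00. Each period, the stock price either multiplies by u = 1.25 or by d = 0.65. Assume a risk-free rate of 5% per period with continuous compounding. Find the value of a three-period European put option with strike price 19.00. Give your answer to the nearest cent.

Risk-neutral probability p = (e^0.05 − 0.65)/(1.25 − 0.65) = 0.4013/0.6000 = 0.6688
Terminal stock prices: S_uuu = 39.06, S_uud = 20.31, S_udd = 10.56, S_ddd = 5.492
Terminal payoffs (K − S): max(-20.06, 0) = 0, max(-1.312, 0) = 0, max(8.437, 0) = 8.437, max(13.51, 0) = 13.51
Node uu (S = 31.25): V_uu = e^(−0.05)·[0.6688·0.0000 + 0.3312·0.0000] = 0.0000
Node ud (S = 16.25): V_ud = e^(−0.05)·[0.6688·0.0000 + 0.3312·8.4375] = 2.6583
Node dd (S = 8.45): V_dd = e^(−0.05)·[0.6688·8.4375 + 0.3312·13.5075] = 9.6234
Node u (S = 25): V_u = e^(−0.05)·[0.6688·0.0000 + 0.3312·2.6583] = 0.8375
Node d (S = 13): V_d = e^(−0.05)·[0.6688·2.6583 + 0.3312·9.6234] = 4.7231
Node 0 (S = 20): V_0 = e^(−0.05)·[0.6688·0.8375 + 0.3312·4.7231] = 2.0209

2.02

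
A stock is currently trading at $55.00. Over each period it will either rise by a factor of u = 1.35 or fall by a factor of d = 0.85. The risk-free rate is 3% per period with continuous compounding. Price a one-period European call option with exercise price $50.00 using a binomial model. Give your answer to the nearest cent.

$8.49

Risk-neutral probability p = (e^0.03 − 0.85)/(1.35 − 0.85) = 0.1805/0.5000 = 0.3609
Terminal stock prices: S_u = 74.25, S_d = 46.75
Terminal payoffs (S − K): max(24.25, 0) = 24.25, max(-3.25, 0) = 0
Node 0 (S = 55): V_0 = e^(−0.03)·[0.3609·24.2500 + 0.6391·0.0000] = 8.4934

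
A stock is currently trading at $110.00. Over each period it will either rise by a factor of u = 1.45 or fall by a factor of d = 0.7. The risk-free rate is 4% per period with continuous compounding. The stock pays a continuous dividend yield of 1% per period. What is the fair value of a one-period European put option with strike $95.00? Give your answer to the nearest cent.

$9.67

Per-period risk-free factor R = e^0.04 = 1.0408; dividend-adjusted growth = e^(0.04−0.01) = 1.0305.
Risk-neutral probability p = (1.0305 − 0.7)/(1.45 − 0.7) = 0.3305/0.7500 = 0.4406
Terminal stock prices: S_u = 159.5, S_d = 77
Terminal payoffs (K − S): max(-64.5, 0) = 0, max(18, 0) = 18
Node 0 (S = 110): V_0 = e^(−0.04)·[0.4406·0.0000 + 0.5594·18.0000] = 9.6743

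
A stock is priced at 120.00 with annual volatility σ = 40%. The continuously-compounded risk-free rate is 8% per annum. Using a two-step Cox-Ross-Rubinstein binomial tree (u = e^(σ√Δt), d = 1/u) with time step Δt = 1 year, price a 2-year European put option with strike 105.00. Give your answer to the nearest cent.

10.76

CRR parameters: u = e^(σ√Δt) = e^(0.4·√1) = 1.4918, d = 1/u = 0.6703
Per-period rate: rΔt = 0.08·1 = 0.08, so R = e^0.08 = 1.0833
Risk-neutral probability p = (e^0.08 − 0.6703)/(1.4918 − 0.6703) = 0.4130/0.8215 = 0.5027
Terminal stock prices: S_uu = 267.1, S_ud = 120, S_dd = 53.92
Terminal payoffs (K − S): max(-162.1, 0) = 0, max(-15, 0) = 0, max(51.08, 0) = 51.08
Node u (S = 179): V_u = e^(−0.08)·[0.5027·0.0000 + 0.4973·0.0000] = 0.0000
Node d (S = 80.44): V_d = e^(−0.08)·[0.5027·0.0000 + 0.4973·51.0805] = 23.4495
Node 0 (S = 120): V_0 = e^(−0.08)·[0.5027·0.0000 + 0.4973·23.4495] = 10.7650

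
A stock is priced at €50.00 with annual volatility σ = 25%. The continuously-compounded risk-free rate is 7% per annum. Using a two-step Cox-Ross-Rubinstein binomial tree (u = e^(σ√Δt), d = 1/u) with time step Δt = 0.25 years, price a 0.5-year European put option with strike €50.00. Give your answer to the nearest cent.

€2.27

CRR parameters: u = e^(σ√Δt) = e^(0.25·√0.25) = 1.1331, d = 1/u = 0.8825
Per-period rate: rΔt = 0.07·0.25 = 0.0175, so R = e^0.0175 = 1.0177
Risk-neutral probability p = (e^0.0175 − 0.8825)/(1.1331 − 0.8825) = 0.1352/0.2507 = 0.5392
Terminal stock prices: S_uu = 64.2, S_ud = 50, S_dd = 38.94
Terminal payoffs (K − S): max(-14.2, 0) = 0, max(0, 0) = 0, max(11.06, 0) = 11.06
Node u (S = 56.66): V_u = e^(−0.0175)·[0.5392·0.0000 + 0.4608·0.0000] = 0.0000
Node d (S = 44.12): V_d = e^(−0.0175)·[0.5392·0.0000 + 0.4608·11.0600] = 5.0078
Node 0 (S = 50): V_0 = e^(−0.0175)·[0.5392·0.0000 + 0.4608·5.0078] = 2.2674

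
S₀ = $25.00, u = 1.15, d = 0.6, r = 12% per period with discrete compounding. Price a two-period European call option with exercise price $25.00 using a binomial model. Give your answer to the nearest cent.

Risk-neutral probability p = (1 + 0.12 − 0.6)/(1.15 − 0.6) = 0.5200/0.5500 = 0.9455
Terminal stock prices: S_uu = 33.06, S_ud = 17.25, S_dd = 9
Terminal payoffs (S − K): max(8.062, 0) = 8.062, max(-7.75, 0) = 0, max(-16, 0) = 0
Node u (S = 28.75): V_u = 1/1.12·[0.9455·8.0625 + 0.0545·0.0000] = 6.8060
Node d (S = 15): V_d = 1/1.12·[0.9455·0.0000 + 0.0545·0.0000] = 0.0000
Node 0 (S = 25): V_0 = 1/1.12·[0.9455·6.8060 + 0.0545·0.0000] = 5.7453

$5.75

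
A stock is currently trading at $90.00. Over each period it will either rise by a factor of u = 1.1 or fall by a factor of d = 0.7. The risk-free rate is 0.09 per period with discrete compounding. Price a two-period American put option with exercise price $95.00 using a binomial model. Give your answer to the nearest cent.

Risk-neutral probability p = (1 + 0.09 − 0.7)/(1.1 − 0.7) = 0.3900/0.4000 = 0.9750
Terminal stock prices: S_uu = 108.9, S_ud = 69.3, S_dd = 44.1
Terminal payoffs (K − S): max(-13.9, 0) = 0, max(25.7, 0) = 25.7, max(50.9, 0) = 50.9
Node u (S = 99): continuation = 1/1.09·[0.9750·0.0000 + 0.0250·25.7000] = 0.5894; exercise value = 0.0000 ≤ continuation, so V_u = 0.5894
Node d (S = 63): continuation = 1/1.09·[0.9750·25.7000 + 0.0250·50.9000] = 24.1560; exercise value = 32.0000 > continuation, so V_d = 32.0000 (exercise)
Node 0 (S = 90): continuation = 1/1.09·[0.9750·0.5894 + 0.0250·32.0000] = 1.2612; exercise value = 5.0000 > continuation, so V_0 = 5.0000 (exercise)

$5.00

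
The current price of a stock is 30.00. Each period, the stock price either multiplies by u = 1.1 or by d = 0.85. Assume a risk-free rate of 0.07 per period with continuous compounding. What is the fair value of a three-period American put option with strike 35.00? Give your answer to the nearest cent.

5.00

Risk-neutral probability p = (e^0.07 − 0.85)/(1.1 − 0.85) = 0.2225/0.2500 = 0.8900
Terminal stock prices: S_uuu = 39.93, S_uud = 30.86, S_udd = 23.84, S_ddd = 18.42
Terminal payoffs (K − S): max(-4.93, 0) = 0, max(4.145, 0) = 4.145, max(11.16, 0) = 11.16, max(16.58, 0) = 16.58
Node uu (S = 36.3): continuation = e^(−0.07)·[0.8900·0.0000 + 0.1100·4.1450] = 0.4250; exercise value = 0.0000 ≤ continuation, so V_uu = 0.4250
Node ud (S = 28.05): continuation = e^(−0.07)·[0.8900·4.1450 + 0.1100·11.1575] = 4.5838; exercise value = 6.9500 > continuation, so V_ud = 6.9500 (exercise)
Node dd (S = 21.67): continuation = e^(−0.07)·[0.8900·11.1575 + 0.1100·16.5763] = 10.9588; exercise value = 13.3250 > continuation, so V_dd = 13.3250 (exercise)
Node u (S = 33): continuation = e^(−0.07)·[0.8900·0.4250 + 0.1100·6.9500] = 1.0653; exercise value = 2.0000 > continuation, so V_u = 2.0000 (exercise)
Node d (S = 25.5): continuation = e^(−0.07)·[0.8900·6.9500 + 0.1100·13.3250] = 7.1338; exercise value = 9.5000 > continuation, so V_d = 9.5000 (exercise)
Node 0 (S = 30): continuation = e^(−0.07)·[0.8900·2.0000 + 0.1100·9.5000] = 2.6338; exercise value = 5.0000 > continuation, so V_0 = 5.0000 (exercise)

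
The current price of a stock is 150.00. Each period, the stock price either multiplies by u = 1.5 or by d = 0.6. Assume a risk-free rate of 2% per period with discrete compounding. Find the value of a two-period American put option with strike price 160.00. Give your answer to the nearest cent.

Risk-neutral probability p = (1 + 0.02 − 0.6)/(1.5 − 0.6) = 0.4200/0.9000 = 0.4667
Terminal stock prices: S_uu = 337.5, S_ud = 135, S_dd = 54
Terminal payoffs (K − S): max(-177.5, 0) = 0, max(25, 0) = 25, max(106, 0) = 106
Node u (S = 225): continuation = 1/1.02·[0.4667·0.0000 + 0.5333·25.0000] = 13.0719; exercise value = 0.0000 ≤ continuation, so V_u = 13.0719
Node d (S = 90): continuation = 1/1.02·[0.4667·25.0000 + 0.5333·106.0000] = 66.8627; exercise value = 70.0000 > continuation, so V_d = 70.0000 (exercise)
Node 0 (S = 150): continuation = 1/1.02·[0.4667·13.0719 + 0.5333·70.0000] = 42.5819; exercise value = 10.0000 ≤ continuation, so V_0 = 42.5819

42.58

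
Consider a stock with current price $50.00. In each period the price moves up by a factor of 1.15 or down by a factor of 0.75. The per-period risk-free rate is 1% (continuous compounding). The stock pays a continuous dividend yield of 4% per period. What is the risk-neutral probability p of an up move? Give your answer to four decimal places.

Per-period risk-free factor R = e^0.01 = 1.0101; dividend-adjusted growth = e^(0.01−0.04) = 0.9704.
Risk-neutral probability p = (0.9704 − 0.75)/(1.15 − 0.75) = 0.2204/0.4000 = 0.5511

p = 0.5511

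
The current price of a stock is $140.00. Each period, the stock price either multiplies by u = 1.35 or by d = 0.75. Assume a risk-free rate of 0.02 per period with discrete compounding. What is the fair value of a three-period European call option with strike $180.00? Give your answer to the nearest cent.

Risk-neutral probability p = (1 + 0.02 − 0.75)/(1.35 − 0.75) = 0.2700/0.6000 = 0.4500
Terminal stock prices: S_uuu = 344.5, S_uud = 191.4, S_udd = 106.3, S_ddd = 59.06
Terminal payoffs (S − K): max(164.5, 0) = 164.5, max(11.36, 0) = 11.36, max(-73.69, 0) = 0, max(-120.9, 0) = 0
Node uu (S = 255.2): V_uu = 1/1.02·[0.4500·164.4525 + 0.5500·11.3625] = 78.6794
Node ud (S = 141.8): V_ud = 1/1.02·[0.4500·11.3625 + 0.5500·0.0000] = 5.0129
Node dd (S = 78.75): V_dd = 1/1.02·[0.4500·0.0000 + 0.5500·0.0000] = 0.0000
Node u (S = 189): V_u = 1/1.02·[0.4500·78.6794 + 0.5500·5.0129] = 37.4145
Node d (S = 105): V_d = 1/1.02·[0.4500·5.0129 + 0.5500·0.0000] = 2.2116
Node 0 (S = 140): V_0 = 1/1.02·[0.4500·37.4145 + 0.5500·2.2116] = 17.6989

$17.70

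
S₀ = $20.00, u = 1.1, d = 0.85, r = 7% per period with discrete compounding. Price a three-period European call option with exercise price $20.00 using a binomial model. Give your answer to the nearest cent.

$3.81

Risk-neutral probability p = (1 + 0.07 − 0.85)/(1.1 − 0.85) = 0.2200/0.2500 = 0.8800
Terminal stock prices: S_uuu = 26.62, S_uud = 20.57, S_udd = 15.89, S_ddd = 12.28
Terminal payoffs (S − K): max(6.62, 0) = 6.62, max(0.57, 0) = 0.57, max(-4.105, 0) = 0, max(-7.718, 0) = 0
Node uu (S = 24.2): V_uu = 1/1.07·[0.8800·6.6200 + 0.1200·0.5700] = 5.5084
Node ud (S = 18.7): V_ud = 1/1.07·[0.8800·0.5700 + 0.1200·0.0000] = 0.4688
Node dd (S = 14.45): V_dd = 1/1.07·[0.8800·0.0000 + 0.1200·0.0000] = 0.0000
Node u (S = 22): V_u = 1/1.07·[0.8800·5.5084 + 0.1200·0.4688] = 4.5829
Node d (S = 17): V_d = 1/1.07·[0.8800·0.4688 + 0.1200·0.0000] = 0.3855
Node 0 (S = 20): V_0 = 1/1.07·[0.8800·4.5829 + 0.1200·0.3855] = 3.8123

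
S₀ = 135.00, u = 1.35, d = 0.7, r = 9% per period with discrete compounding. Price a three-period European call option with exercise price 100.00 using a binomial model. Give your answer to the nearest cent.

62.81

Risk-neutral probability p = (1 + 0.09 − 0.7)/(1.35 − 0.7) = 0.3900/0.6500 = 0.6000
Terminal stock prices: S_uuu = 332.2, S_uud = 172.2, S_udd = 89.3, S_ddd = 46.3
Terminal payoffs (S − K): max(232.2, 0) = 232.2, max(72.23, 0) = 72.23, max(-10.7, 0) = 0, max(-53.7, 0) = 0
Node uu (S = 246): V_uu = 1/1.09·[0.6000·232.1506 + 0.4000·72.2262] = 154.2944
Node ud (S = 127.6): V_ud = 1/1.09·[0.6000·72.2262 + 0.4000·0.0000] = 39.7576
Node dd (S = 66.15): V_dd = 1/1.09·[0.6000·0.0000 + 0.4000·0.0000] = 0.0000
Node u (S = 182.2): V_u = 1/1.09·[0.6000·154.2944 + 0.4000·39.7576] = 99.5226
Node d (S = 94.5): V_d = 1/1.09·[0.6000·39.7576 + 0.4000·0.0000] = 21.8849
Node 0 (S = 135): V_0 = 1/1.09·[0.6000·99.5226 + 0.4000·21.8849] = 62.8142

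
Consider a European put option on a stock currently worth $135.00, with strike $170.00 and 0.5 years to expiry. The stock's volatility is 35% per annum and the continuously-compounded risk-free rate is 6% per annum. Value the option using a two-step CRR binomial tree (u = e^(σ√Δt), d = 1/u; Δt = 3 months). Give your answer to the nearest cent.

CRR parameters: u = e^(σ√Δt) = e^(0.35·√0.25) = 1.1912, d = 1/u = 0.8395
Per-period rate: rΔt = 0.06·0.25 = 0.015, so R = e^0.015 = 1.0151
Risk-neutral probability p = (e^0.015 − 0.8395)/(1.1912 − 0.8395) = 0.1757/0.3518 = 0.4993
Terminal stock prices: S_uu = 191.6, S_ud = 135, S_dd = 95.13
Terminal payoffs (K − S): max(-21.57, 0) = 0, max(35, 0) = 35, max(74.87, 0) = 74.87
Node u (S = 160.8): V_u = e^(−0.015)·[0.4993·0.0000 + 0.5007·35.0000] = 17.2628
Node d (S = 113.3): V_d = e^(−0.015)·[0.4993·35.0000 + 0.5007·74.8671] = 54.1423
Node 0 (S = 135): V_0 = e^(−0.015)·[0.4993·17.2628 + 0.5007·54.1423] = 35.1957

$35.20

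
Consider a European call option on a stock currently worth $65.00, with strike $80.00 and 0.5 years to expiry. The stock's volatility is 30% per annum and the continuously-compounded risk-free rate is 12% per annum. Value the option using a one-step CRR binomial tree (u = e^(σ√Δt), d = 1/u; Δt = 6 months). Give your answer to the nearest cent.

CRR parameters: u = e^(σ√Δt) = e^(0.3·√0.5) = 1.2363, d = 1/u = 0.8089
Per-period rate: rΔt = 0.12·0.5 = 0.06, so R = e^0.06 = 1.0618
Risk-neutral probability p = (e^0.06 − 0.8089)/(1.2363 − 0.8089) = 0.2530/0.4275 = 0.5918
Terminal stock prices: S_u = 80.36, S_d = 52.58
Terminal payoffs (S − K): max(0.3602, 0) = 0.3602, max(-27.42, 0) = 0
Node 0 (S = 65): V_0 = e^(−0.06)·[0.5918·0.3602 + 0.4082·0.0000] = 0.2008

$0.20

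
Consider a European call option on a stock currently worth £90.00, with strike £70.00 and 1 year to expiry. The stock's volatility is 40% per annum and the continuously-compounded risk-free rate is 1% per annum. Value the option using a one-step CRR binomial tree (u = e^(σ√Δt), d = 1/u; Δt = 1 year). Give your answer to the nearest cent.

CRR parameters: u = e^(σ√Δt) = e^(0.4·√1) = 1.4918, d = 1/u = 0.6703
Per-period rate: rΔt = 0.01·1 = 0.01, so R = e^0.01 = 1.0101
Risk-neutral probability p = (e^0.01 − 0.6703)/(1.4918 − 0.6703) = 0.3397/0.8215 = 0.4135
Terminal stock prices: S_u = 134.3, S_d = 60.33
Terminal payoffs (S − K): max(64.26, 0) = 64.26, max(-9.671, 0) = 0
Node 0 (S = 90): V_0 = e^(−0.01)·[0.4135·64.2642 + 0.5865·0.0000] = 26.3118

£26.31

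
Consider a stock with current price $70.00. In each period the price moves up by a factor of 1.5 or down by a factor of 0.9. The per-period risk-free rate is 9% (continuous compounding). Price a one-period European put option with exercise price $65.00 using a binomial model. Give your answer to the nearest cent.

Risk-neutral probability p = (e^0.09 − 0.9)/(1.5 − 0.9) = 0.1942/0.6000 = 0.3236
Terminal stock prices: S_u = 105, S_d = 63
Terminal payoffs (K − S): max(-40, 0) = 0, max(2, 0) = 2
Node 0 (S = 70): V_0 = e^(−0.09)·[0.3236·0.0000 + 0.6764·2.0000] = 1.2363

$1.24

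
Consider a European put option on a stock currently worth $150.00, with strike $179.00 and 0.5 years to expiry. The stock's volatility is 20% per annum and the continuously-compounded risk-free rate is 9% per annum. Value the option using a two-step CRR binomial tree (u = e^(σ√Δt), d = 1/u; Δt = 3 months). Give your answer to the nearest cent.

$22.52

CRR parameters: u = e^(σ√Δt) = e^(0.2·√0.25) = 1.1052, d = 1/u = 0.9048
Per-period rate: rΔt = 0.09·0.25 = 0.0225, so R = e^0.0225 = 1.0228
Risk-neutral probability p = (e^0.0225 − 0.9048)/(1.1052 − 0.9048) = 0.1179/0.2003 = 0.5886
Terminal stock prices: S_uu = 183.2, S_ud = 150, S_dd = 122.8
Terminal payoffs (K − S): max(-4.21, 0) = 0, max(29, 0) = 29, max(56.19, 0) = 56.19
Node u (S = 165.8): V_u = e^(−0.0225)·[0.5886·0.0000 + 0.4114·29.0000] = 11.6650
Node d (S = 135.7): V_d = e^(−0.0225)·[0.5886·29.0000 + 0.4114·56.1904] = 39.2919
Node 0 (S = 150): V_0 = e^(−0.0225)·[0.5886·11.6650 + 0.4114·39.2919] = 22.5181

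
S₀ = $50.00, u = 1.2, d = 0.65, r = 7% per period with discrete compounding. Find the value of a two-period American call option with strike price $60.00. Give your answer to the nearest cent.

$6.11

Risk-neutral probability p = (1 + 0.07 − 0.65)/(1.2 − 0.65) = 0.4200/0.5500 = 0.7636
Terminal stock prices: S_uu = 72, S_ud = 39, S_dd = 21.13
Terminal payoffs (S − K): max(12, 0) = 12, max(-21, 0) = 0, max(-38.88, 0) = 0
Node u (S = 60): continuation = 1/1.07·[0.7636·12.0000 + 0.2364·0.0000] = 8.5641; exercise value = 0.0000 ≤ continuation, so V_u = 8.5641
Node d (S = 32.5): continuation = 1/1.07·[0.7636·0.0000 + 0.2364·0.0000] = 0.0000; exercise value = 0.0000 ≤ continuation, so V_d = 0.0000
Node 0 (S = 50): continuation = 1/1.07·[0.7636·8.5641 + 0.2364·0.0000] = 6.1120; exercise value = 0.0000 ≤ continuation, so V_0 = 6.1120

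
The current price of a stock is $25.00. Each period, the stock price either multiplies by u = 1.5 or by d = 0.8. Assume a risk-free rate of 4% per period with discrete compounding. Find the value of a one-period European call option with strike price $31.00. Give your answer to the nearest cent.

$2.14

Risk-neutral probability p = (1 + 0.04 − 0.8)/(1.5 − 0.8) = 0.2400/0.7000 = 0.3429
Terminal stock prices: S_u = 37.5, S_d = 20
Terminal payoffs (S − K): max(6.5, 0) = 6.5, max(-11, 0) = 0
Node 0 (S = 25): V_0 = 1/1.04·[0.3429·6.5000 + 0.6571·0.0000] = 2.1429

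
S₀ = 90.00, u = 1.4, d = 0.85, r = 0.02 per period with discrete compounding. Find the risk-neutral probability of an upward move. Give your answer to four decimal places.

Risk-neutral probability p = (1 + 0.02 − 0.85)/(1.4 − 0.85) = 0.1700/0.5500 = 0.3091

p = 0.3091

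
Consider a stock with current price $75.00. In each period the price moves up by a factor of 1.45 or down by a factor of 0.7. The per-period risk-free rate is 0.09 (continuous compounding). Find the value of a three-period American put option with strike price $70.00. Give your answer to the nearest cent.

$9.27

Risk-neutral probability p = (e^0.09 − 0.7)/(1.45 − 0.7) = 0.3942/0.7500 = 0.5256
Terminal stock prices: S_uuu = 228.6, S_uud = 110.4, S_udd = 53.29, S_ddd = 25.72
Terminal payoffs (K − S): max(-158.6, 0) = 0, max(-40.38, 0) = 0, max(16.71, 0) = 16.71, max(44.28, 0) = 44.28
Node uu (S = 157.7): continuation = e^(−0.09)·[0.5256·0.0000 + 0.4744·0.0000] = 0.0000; exercise value = 0.0000 ≤ continuation, so V_uu = 0.0000
Node ud (S = 76.12): continuation = e^(−0.09)·[0.5256·0.0000 + 0.4744·16.7125] = 7.2465; exercise value = 0.0000 ≤ continuation, so V_ud = 7.2465
Node dd (S = 36.75): continuation = e^(−0.09)·[0.5256·16.7125 + 0.4744·44.2750] = 27.2252; exercise value = 33.2500 > continuation, so V_dd = 33.2500 (exercise)
Node u (S = 108.8): continuation = e^(−0.09)·[0.5256·0.0000 + 0.4744·7.2465] = 3.1421; exercise value = 0.0000 ≤ continuation, so V_u = 3.1421
Node d (S = 52.5): continuation = e^(−0.09)·[0.5256·7.2465 + 0.4744·33.2500] = 17.8979; exercise value = 17.5000 ≤ continuation, so V_d = 17.8979
Node 0 (S = 75): continuation = e^(−0.09)·[0.5256·3.1421 + 0.4744·17.8979] = 9.2698; exercise value = 0.0000 ≤ continuation, so V_0 = 9.2698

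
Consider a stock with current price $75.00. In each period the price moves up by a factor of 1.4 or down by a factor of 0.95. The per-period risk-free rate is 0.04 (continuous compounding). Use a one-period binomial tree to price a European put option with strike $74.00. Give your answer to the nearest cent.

Risk-neutral probability p = (e^0.04 − 0.95)/(1.4 − 0.95) = 0.0908/0.4500 = 0.2018
Terminal stock prices: S_u = 105, S_d = 71.25
Terminal payoffs (K − S): max(-31, 0) = 0, max(2.75, 0) = 2.75
Node 0 (S = 75): V_0 = e^(−0.04)·[0.2018·0.0000 + 0.7982·2.7500] = 2.1090

$2.11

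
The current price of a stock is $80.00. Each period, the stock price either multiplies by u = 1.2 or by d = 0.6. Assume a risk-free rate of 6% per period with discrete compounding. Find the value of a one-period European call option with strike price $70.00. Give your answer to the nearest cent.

Risk-neutral probability p = (1 + 0.06 − 0.6)/(1.2 − 0.6) = 0.4600/0.6000 = 0.7667
Terminal stock prices: S_u = 96, S_d = 48
Terminal payoffs (S − K): max(26, 0) = 26, max(-22, 0) = 0
Node 0 (S = 80): V_0 = 1/1.06·[0.7667·26.0000 + 0.2333·0.0000] = 18.8050

$18.81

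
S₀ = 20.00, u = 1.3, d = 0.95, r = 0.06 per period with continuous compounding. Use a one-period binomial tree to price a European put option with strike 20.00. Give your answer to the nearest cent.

0.64

Risk-neutral probability p = (e^0.06 − 0.95)/(1.3 − 0.95) = 0.1118/0.3500 = 0.3195
Terminal stock prices: S_u = 26, S_d = 19
Terminal payoffs (K − S): max(-6, 0) = 0, max(1, 0) = 1
Node 0 (S = 20): V_0 = e^(−0.06)·[0.3195·0.0000 + 0.6805·1.0000] = 0.6408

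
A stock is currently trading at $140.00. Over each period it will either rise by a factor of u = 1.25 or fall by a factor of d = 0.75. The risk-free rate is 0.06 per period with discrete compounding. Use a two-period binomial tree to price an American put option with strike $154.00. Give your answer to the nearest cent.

$22.34

Risk-neutral probability p = (1 + 0.06 − 0.75)/(1.25 − 0.75) = 0.3100/0.5000 = 0.6200
Terminal stock prices: S_uu = 218.8, S_ud = 131.2, S_dd = 78.75
Terminal payoffs (K − S): max(-64.75, 0) = 0, max(22.75, 0) = 22.75, max(75.25, 0) = 75.25
Node u (S = 175): continuation = 1/1.06·[0.6200·0.0000 + 0.3800·22.7500] = 8.1557; exercise value = 0.0000 ≤ continuation, so V_u = 8.1557
Node d (S = 105): continuation = 1/1.06·[0.6200·22.7500 + 0.3800·75.2500] = 40.2830; exercise value = 49.0000 > continuation, so V_d = 49.0000 (exercise)
Node 0 (S = 140): continuation = 1/1.06·[0.6200·8.1557 + 0.3800·49.0000] = 22.3363; exercise value = 14.0000 ≤ continuation, so V_0 = 22.3363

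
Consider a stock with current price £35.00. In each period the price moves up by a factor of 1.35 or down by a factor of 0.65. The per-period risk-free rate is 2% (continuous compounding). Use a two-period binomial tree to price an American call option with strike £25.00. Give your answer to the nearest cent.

£13.16

Risk-neutral probability p = (e^0.02 − 0.65)/(1.35 − 0.65) = 0.3702/0.7000 = 0.5289
Terminal stock prices: S_uu = 63.79, S_ud = 30.71, S_dd = 14.79
Terminal payoffs (S − K): max(38.79, 0) = 38.79, max(5.713, 0) = 5.713, max(-10.21, 0) = 0
Node u (S = 47.25): continuation = e^(−0.02)·[0.5289·38.7875 + 0.4711·5.7125] = 22.7450; exercise value = 22.2500 ≤ continuation, so V_u = 22.7450
Node d (S = 22.75): continuation = e^(−0.02)·[0.5289·5.7125 + 0.4711·0.0000] = 2.9613; exercise value = 0.0000 ≤ continuation, so V_d = 2.9613
Node 0 (S = 35): continuation = e^(−0.02)·[0.5289·22.7450 + 0.4711·2.9613] = 13.1583; exercise value = 10.0000 ≤ continuation, so V_0 = 13.1583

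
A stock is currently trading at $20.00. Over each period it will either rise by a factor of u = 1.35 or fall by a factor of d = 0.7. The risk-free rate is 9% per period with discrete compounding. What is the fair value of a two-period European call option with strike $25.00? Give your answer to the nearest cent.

Risk-neutral probability p = (1 + 0.09 − 0.7)/(1.35 − 0.7) = 0.3900/0.6500 = 0.6000
Terminal stock prices: S_uu = 36.45, S_ud = 18.9, S_dd = 9.8
Terminal payoffs (S − K): max(11.45, 0) = 11.45, max(-6.1, 0) = 0, max(-15.2, 0) = 0
Node u (S = 27): V_u = 1/1.09·[0.6000·11.4500 + 0.4000·0.0000] = 6.3028
Node d (S = 14): V_d = 1/1.09·[0.6000·0.0000 + 0.4000·0.0000] = 0.0000
Node 0 (S = 20): V_0 = 1/1.09·[0.6000·6.3028 + 0.4000·0.0000] = 3.4694

$3.47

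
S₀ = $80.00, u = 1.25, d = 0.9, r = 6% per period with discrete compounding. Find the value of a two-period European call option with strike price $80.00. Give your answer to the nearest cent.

Risk-neutral probability p = (1 + 0.06 − 0.9)/(1.25 − 0.9) = 0.1600/0.3500 = 0.4571
Terminal stock prices: S_uu = 125, S_ud = 90, S_dd = 64.8
Terminal payoffs (S − K): max(45, 0) = 45, max(10, 0) = 10, max(-15.2, 0) = 0
Node u (S = 100): V_u = 1/1.06·[0.4571·45.0000 + 0.5429·10.0000] = 24.5283
Node d (S = 72): V_d = 1/1.06·[0.4571·10.0000 + 0.5429·0.0000] = 4.3127
Node 0 (S = 80): V_0 = 1/1.06·[0.4571·24.5283 + 0.5429·4.3127] = 12.7869

$12.79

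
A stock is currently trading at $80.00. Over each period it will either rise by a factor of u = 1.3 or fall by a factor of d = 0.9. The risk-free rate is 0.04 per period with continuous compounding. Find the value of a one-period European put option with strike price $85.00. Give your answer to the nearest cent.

Risk-neutral probability p = (e^0.04 − 0.9)/(1.3 − 0.9) = 0.1408/0.4000 = 0.3520
Terminal stock prices: S_u = 104, S_d = 72
Terminal payoffs (K − S): max(-19, 0) = 0, max(13, 0) = 13
Node 0 (S = 80): V_0 = e^(−0.04)·[0.3520·0.0000 + 0.6480·13.0000] = 8.0934

$8.09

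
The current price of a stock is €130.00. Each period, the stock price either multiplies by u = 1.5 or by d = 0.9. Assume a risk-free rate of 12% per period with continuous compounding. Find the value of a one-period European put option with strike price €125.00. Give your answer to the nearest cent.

€4.41

Risk-neutral probability p = (e^0.12 − 0.9)/(1.5 − 0.9) = 0.2275/0.6000 = 0.3792
Terminal stock prices: S_u = 195, S_d = 117
Terminal payoffs (K − S): max(-70, 0) = 0, max(8, 0) = 8
Node 0 (S = 130): V_0 = e^(−0.12)·[0.3792·0.0000 + 0.6208·8.0000] = 4.4051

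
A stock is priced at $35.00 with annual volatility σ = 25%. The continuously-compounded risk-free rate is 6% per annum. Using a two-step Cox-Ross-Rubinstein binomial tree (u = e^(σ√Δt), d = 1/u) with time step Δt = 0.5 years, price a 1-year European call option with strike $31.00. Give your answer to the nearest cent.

CRR parameters: u = e^(σ√Δt) = e^(0.25·√0.5) = 1.1934, d = 1/u = 0.8380
Per-period rate: rΔt = 0.06·0.5 = 0.03, so R = e^0.03 = 1.0305
Risk-neutral probability p = (e^0.03 − 0.8380)/(1.1934 − 0.8380) = 0.1925/0.3554 = 0.5416
Terminal stock prices: S_uu = 49.84, S_ud = 35, S_dd = 24.58
Terminal payoffs (S − K): max(18.84, 0) = 18.84, max(4, 0) = 4, max(-6.423, 0) = 0
Node u (S = 41.77): V_u = e^(−0.03)·[0.5416·18.8442 + 0.4584·4.0000] = 11.6839
Node d (S = 29.33): V_d = e^(−0.03)·[0.5416·4.0000 + 0.4584·0.0000] = 2.1024
Node 0 (S = 35): V_0 = e^(−0.03)·[0.5416·11.6839 + 0.4584·2.1024] = 7.0764

$7.08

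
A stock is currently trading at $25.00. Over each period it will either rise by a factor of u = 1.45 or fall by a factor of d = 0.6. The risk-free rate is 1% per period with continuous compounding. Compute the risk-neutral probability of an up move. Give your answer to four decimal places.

p = 0.4824

Risk-neutral probability p = (e^0.01 − 0.6)/(1.45 − 0.6) = 0.4101/0.8500 = 0.4824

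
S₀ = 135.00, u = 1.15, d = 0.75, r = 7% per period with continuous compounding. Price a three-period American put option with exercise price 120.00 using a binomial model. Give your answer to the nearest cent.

4.19

Risk-neutral probability p = (e^0.07 − 0.75)/(1.15 − 0.75) = 0.3225/0.4000 = 0.8063
Terminal stock prices: S_uuu = 205.3, S_uud = 133.9, S_udd = 87.33, S_ddd = 56.95
Terminal payoffs (K − S): max(-85.32, 0) = 0, max(-13.9, 0) = 0, max(32.67, 0) = 32.67, max(63.05, 0) = 63.05
Node uu (S = 178.5): continuation = e^(−0.07)·[0.8063·0.0000 + 0.1937·0.0000] = 0.0000; exercise value = 0.0000 ≤ continuation, so V_uu = 0.0000
Node ud (S = 116.4): continuation = e^(−0.07)·[0.8063·0.0000 + 0.1937·32.6719] = 5.9016; exercise value = 3.5625 ≤ continuation, so V_ud = 5.9016
Node dd (S = 75.94): continuation = e^(−0.07)·[0.8063·32.6719 + 0.1937·63.0469] = 35.9498; exercise value = 44.0625 > continuation, so V_dd = 44.0625 (exercise)
Node u (S = 155.2): continuation = e^(−0.07)·[0.8063·0.0000 + 0.1937·5.9016] = 1.0660; exercise value = 0.0000 ≤ continuation, so V_u = 1.0660
Node d (S = 101.2): continuation = e^(−0.07)·[0.8063·5.9016 + 0.1937·44.0625] = 12.3957; exercise value = 18.7500 > continuation, so V_d = 18.7500 (exercise)
Node 0 (S = 135): continuation = e^(−0.07)·[0.8063·1.0660 + 0.1937·18.7500] = 4.1882; exercise value = 0.0000 ≤ continuation, so V_0 = 4.1882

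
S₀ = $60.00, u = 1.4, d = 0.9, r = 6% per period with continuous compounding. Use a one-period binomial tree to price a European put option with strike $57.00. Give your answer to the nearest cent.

Risk-neutral probability p = (e^0.06 − 0.9)/(1.4 − 0.9) = 0.1618/0.5000 = 0.3237
Terminal stock prices: S_u = 84, S_d = 54
Terminal payoffs (K − S): max(-27, 0) = 0, max(3, 0) = 3
Node 0 (S = 60): V_0 = e^(−0.06)·[0.3237·0.0000 + 0.6763·3.0000] = 1.9108

$1.91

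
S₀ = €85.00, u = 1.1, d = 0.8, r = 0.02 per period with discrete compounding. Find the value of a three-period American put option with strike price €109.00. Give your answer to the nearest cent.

€24.00

Risk-neutral probability p = (1 + 0.02 − 0.8)/(1.1 − 0.8) = 0.2200/0.3000 = 0.7333
Terminal stock prices: S_uuu = 113.1, S_uud = 82.28, S_udd = 59.84, S_ddd = 43.52
Terminal payoffs (K − S): max(-4.135, 0) = 0, max(26.72, 0) = 26.72, max(49.16, 0) = 49.16, max(65.48, 0) = 65.48
Node uu (S = 102.9): continuation = 1/1.02·[0.7333·0.0000 + 0.2667·26.7200] = 6.9856; exercise value = 6.1500 ≤ continuation, so V_uu = 6.9856
Node ud (S = 74.8): continuation = 1/1.02·[0.7333·26.7200 + 0.2667·49.1600] = 32.0627; exercise value = 34.2000 > continuation, so V_ud = 34.2000 (exercise)
Node dd (S = 54.4): continuation = 1/1.02·[0.7333·49.1600 + 0.2667·65.4800] = 52.4627; exercise value = 54.6000 > continuation, so V_dd = 54.6000 (exercise)
Node u (S = 93.5): continuation = 1/1.02·[0.7333·6.9856 + 0.2667·34.2000] = 13.9635; exercise value = 15.5000 > continuation, so V_u = 15.5000 (exercise)
Node d (S = 68): continuation = 1/1.02·[0.7333·34.2000 + 0.2667·54.6000] = 38.8627; exercise value = 41.0000 > continuation, so V_d = 41.0000 (exercise)
Node 0 (S = 85): continuation = 1/1.02·[0.7333·15.5000 + 0.2667·41.0000] = 21.8627; exercise value = 24.0000 > continuation, so V_0 = 24.0000 (exercise)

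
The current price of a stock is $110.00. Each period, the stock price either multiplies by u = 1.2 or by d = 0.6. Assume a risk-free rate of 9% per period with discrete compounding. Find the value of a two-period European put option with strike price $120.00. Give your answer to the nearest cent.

$12.56

Risk-neutral probability p = (1 + 0.09 − 0.6)/(1.2 − 0.6) = 0.4900/0.6000 = 0.8167
Terminal stock prices: S_uu = 158.4, S_ud = 79.2, S_dd = 39.6
Terminal payoffs (K − S): max(-38.4, 0) = 0, max(40.8, 0) = 40.8, max(80.4, 0) = 80.4
Node u (S = 132): V_u = 1/1.09·[0.8167·0.0000 + 0.1833·40.8000] = 6.8624
Node d (S = 66): V_d = 1/1.09·[0.8167·40.8000 + 0.1833·80.4000] = 44.0917
Node 0 (S = 110): V_0 = 1/1.09·[0.8167·6.8624 + 0.1833·44.0917] = 12.5576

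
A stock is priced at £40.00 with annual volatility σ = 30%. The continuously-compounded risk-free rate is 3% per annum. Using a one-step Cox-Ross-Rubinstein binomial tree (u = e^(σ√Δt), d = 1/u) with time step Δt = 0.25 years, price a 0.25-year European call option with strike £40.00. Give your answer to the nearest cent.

CRR parameters: u = e^(σ√Δt) = e^(0.3·√0.25) = 1.1618, d = 1/u = 0.8607
Per-period rate: rΔt = 0.03·0.25 = 0.0075, so R = e^0.0075 = 1.0075
Risk-neutral probability p = (e^0.0075 − 0.8607)/(1.1618 − 0.8607) = 0.1468/0.3011 = 0.4876
Terminal stock prices: S_u = 46.47, S_d = 34.43
Terminal payoffs (S − K): max(6.473, 0) = 6.473, max(-5.572, 0) = 0
Node 0 (S = 40): V_0 = e^(−0.0075)·[0.4876·6.4734 + 0.5124·0.0000] = 3.1326

£3.13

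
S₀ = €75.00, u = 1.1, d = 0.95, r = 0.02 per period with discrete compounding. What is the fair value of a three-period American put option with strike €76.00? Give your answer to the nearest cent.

€2.68

Risk-neutral probability p = (1 + 0.02 − 0.95)/(1.1 − 0.95) = 0.0700/0.1500 = 0.4667
Terminal stock prices: S_uuu = 99.83, S_uud = 86.21, S_udd = 74.46, S_ddd = 64.3
Terminal payoffs (K − S): max(-23.83, 0) = 0, max(-10.21, 0) = 0, max(1.544, 0) = 1.544, max(11.7, 0) = 11.7
Node uu (S = 90.75): continuation = 1/1.02·[0.4667·0.0000 + 0.5333·0.0000] = 0.0000; exercise value = 0.0000 ≤ continuation, so V_uu = 0.0000
Node ud (S = 78.38): continuation = 1/1.02·[0.4667·0.0000 + 0.5333·1.5438] = 0.8072; exercise value = 0.0000 ≤ continuation, so V_ud = 0.8072
Node dd (S = 67.69): continuation = 1/1.02·[0.4667·1.5438 + 0.5333·11.6969] = 6.8223; exercise value = 8.3125 > continuation, so V_dd = 8.3125 (exercise)
Node u (S = 82.5): continuation = 1/1.02·[0.4667·0.0000 + 0.5333·0.8072] = 0.4221; exercise value = 0.0000 ≤ continuation, so V_u = 0.4221
Node d (S = 71.25): continuation = 1/1.02·[0.4667·0.8072 + 0.5333·8.3125] = 4.7157; exercise value = 4.7500 > continuation, so V_d = 4.7500 (exercise)
Node 0 (S = 75): continuation = 1/1.02·[0.4667·0.4221 + 0.5333·4.7500] = 2.6768; exercise value = 1.0000 ≤ continuation, so V_0 = 2.6768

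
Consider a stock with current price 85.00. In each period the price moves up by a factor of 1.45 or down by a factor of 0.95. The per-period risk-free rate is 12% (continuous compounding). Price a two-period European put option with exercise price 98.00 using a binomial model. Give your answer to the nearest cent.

Risk-neutral probability p = (e^0.12 − 0.95)/(1.45 − 0.95) = 0.1775/0.5000 = 0.3550
Terminal stock prices: S_uu = 178.7, S_ud = 117.1, S_dd = 76.71
Terminal payoffs (K − S): max(-80.71, 0) = 0, max(-19.09, 0) = 0, max(21.29, 0) = 21.29
Node u (S = 123.2): V_u = e^(−0.12)·[0.3550·0.0000 + 0.6450·0.0000] = 0.0000
Node d (S = 80.75): V_d = e^(−0.12)·[0.3550·0.0000 + 0.6450·21.2875] = 12.1779
Node 0 (S = 85): V_0 = e^(−0.12)·[0.3550·0.0000 + 0.6450·12.1779] = 6.9666

6.97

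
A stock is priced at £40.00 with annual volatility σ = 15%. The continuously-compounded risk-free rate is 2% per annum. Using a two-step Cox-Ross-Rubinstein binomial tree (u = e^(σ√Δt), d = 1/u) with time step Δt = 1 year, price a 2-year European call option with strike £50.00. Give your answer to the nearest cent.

CRR parameters: u = e^(σ√Δt) = e^(0.15·√1) = 1.1618, d = 1/u = 0.8607
Per-period rate: rΔt = 0.02·1 = 0.02, so R = e^0.02 = 1.0202
Risk-neutral probability p = (e^0.02 − 0.8607)/(1.1618 − 0.8607) = 0.1595/0.3011 = 0.5297
Terminal stock prices: S_uu = 53.99, S_ud = 40, S_dd = 29.63
Terminal payoffs (S − K): max(3.994, 0) = 3.994, max(-10, 0) = 0, max(-20.37, 0) = 0
Node u (S = 46.47): V_u = e^(−0.02)·[0.5297·3.9944 + 0.4703·0.0000] = 2.0737
Node d (S = 34.43): V_d = e^(−0.02)·[0.5297·0.0000 + 0.4703·0.0000] = 0.0000
Node 0 (S = 40): V_0 = e^(−0.02)·[0.5297·2.0737 + 0.4703·0.0000] = 1.0766

£1.08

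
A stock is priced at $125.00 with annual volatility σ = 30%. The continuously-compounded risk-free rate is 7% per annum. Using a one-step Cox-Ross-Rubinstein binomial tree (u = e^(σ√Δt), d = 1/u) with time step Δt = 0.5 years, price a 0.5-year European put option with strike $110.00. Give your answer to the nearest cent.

CRR parameters: u = e^(σ√Δt) = e^(0.3·√0.5) = 1.2363, d = 1/u = 0.8089
Per-period rate: rΔt = 0.07·0.5 = 0.035, so R = e^0.035 = 1.0356
Risk-neutral probability p = (e^0.035 − 0.8089)/(1.2363 − 0.8089) = 0.2268/0.4275 = 0.5305
Terminal stock prices: S_u = 154.5, S_d = 101.1
Terminal payoffs (K − S): max(-44.54, 0) = 0, max(8.893, 0) = 8.893
Node 0 (S = 125): V_0 = e^(−0.035)·[0.5305·0.0000 + 0.4695·8.8928] = 4.0316

$4.03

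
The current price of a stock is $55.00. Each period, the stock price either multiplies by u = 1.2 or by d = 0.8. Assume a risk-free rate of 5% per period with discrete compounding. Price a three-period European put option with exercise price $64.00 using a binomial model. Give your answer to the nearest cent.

Risk-neutral probability p = (1 + 0.05 − 0.8)/(1.2 − 0.8) = 0.2500/0.4000 = 0.6250
Terminal stock prices: S_uuu = 95.04, S_uud = 63.36, S_udd = 42.24, S_ddd = 28.16
Terminal payoffs (K − S): max(-31.04, 0) = 0, max(0.64, 0) = 0.64, max(21.76, 0) = 21.76, max(35.84, 0) = 35.84
Node uu (S = 79.2): V_uu = 1/1.05·[0.6250·0.0000 + 0.3750·0.6400] = 0.2286
Node ud (S = 52.8): V_ud = 1/1.05·[0.6250·0.6400 + 0.3750·21.7600] = 8.1524
Node dd (S = 35.2): V_dd = 1/1.05·[0.6250·21.7600 + 0.3750·35.8400] = 25.7524
Node u (S = 66): V_u = 1/1.05·[0.6250·0.2286 + 0.3750·8.1524] = 3.0476
Node d (S = 44): V_d = 1/1.05·[0.6250·8.1524 + 0.3750·25.7524] = 14.0499
Node 0 (S = 55): V_0 = 1/1.05·[0.6250·3.0476 + 0.3750·14.0499] = 6.8319

$6.83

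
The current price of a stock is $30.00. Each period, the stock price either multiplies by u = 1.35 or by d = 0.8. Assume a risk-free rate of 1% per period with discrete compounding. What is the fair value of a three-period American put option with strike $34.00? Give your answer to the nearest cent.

$7.83

Risk-neutral probability p = (1 + 0.01 − 0.8)/(1.35 − 0.8) = 0.2100/0.5500 = 0.3818
Terminal stock prices: S_uuu = 73.81, S_uud = 43.74, S_udd = 25.92, S_ddd = 15.36
Terminal payoffs (K − S): max(-39.81, 0) = 0, max(-9.74, 0) = 0, max(8.08, 0) = 8.08, max(18.64, 0) = 18.64
Node uu (S = 54.68): continuation = 1/1.01·[0.3818·0.0000 + 0.6182·0.0000] = 0.0000; exercise value = 0.0000 ≤ continuation, so V_uu = 0.0000
Node ud (S = 32.4): continuation = 1/1.01·[0.3818·0.0000 + 0.6182·8.0800] = 4.9455; exercise value = 1.6000 ≤ continuation, so V_ud = 4.9455
Node dd (S = 19.2): continuation = 1/1.01·[0.3818·8.0800 + 0.6182·18.6400] = 14.4634; exercise value = 14.8000 > continuation, so V_dd = 14.8000 (exercise)
Node u (S = 40.5): continuation = 1/1.01·[0.3818·0.0000 + 0.6182·4.9455] = 3.0269; exercise value = 0.0000 ≤ continuation, so V_u = 3.0269
Node d (S = 24): continuation = 1/1.01·[0.3818·4.9455 + 0.6182·14.8000] = 10.9281; exercise value = 10.0000 ≤ continuation, so V_d = 10.9281
Node 0 (S = 30): continuation = 1/1.01·[0.3818·3.0269 + 0.6182·10.9281] = 7.8329; exercise value = 4.0000 ≤ continuation, so V_0 = 7.8329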